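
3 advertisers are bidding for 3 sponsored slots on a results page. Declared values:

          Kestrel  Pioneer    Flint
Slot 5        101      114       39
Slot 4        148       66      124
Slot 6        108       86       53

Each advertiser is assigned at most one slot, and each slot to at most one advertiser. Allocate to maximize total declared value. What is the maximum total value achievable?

Treat this as an assignment problem: match each advertiser to one slot.
Optimal: Kestrel→Slot 6 ($108), Pioneer→Slot 5 ($114), Flint→Slot 4 ($124) — total 108+114+124 = $346.
No other one-to-one assignment exceeds $346.

Maximum total: $346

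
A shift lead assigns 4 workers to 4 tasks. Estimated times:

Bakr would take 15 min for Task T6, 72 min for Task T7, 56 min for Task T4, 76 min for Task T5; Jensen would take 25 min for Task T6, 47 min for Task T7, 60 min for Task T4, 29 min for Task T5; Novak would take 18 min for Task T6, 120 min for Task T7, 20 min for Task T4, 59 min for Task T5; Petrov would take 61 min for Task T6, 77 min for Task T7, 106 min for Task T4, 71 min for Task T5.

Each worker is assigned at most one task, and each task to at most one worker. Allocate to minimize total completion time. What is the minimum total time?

Minimum total: 141 min

Optimal: Bakr→Task T6 (15 min), Jensen→Task T5 (29 min), Novak→Task T4 (20 min), Petrov→Task T7 (77 min) — total 15+29+20+77 = 141 min.
Next-best assignment: Bakr→Task T6, Jensen→Task T7, Novak→Task T4, Petrov→Task T5 = 153 min.
Swapping Petrov↔Bakr (Petrov→Task T6 61 min, Bakr→Task T7 72 min) adds 41.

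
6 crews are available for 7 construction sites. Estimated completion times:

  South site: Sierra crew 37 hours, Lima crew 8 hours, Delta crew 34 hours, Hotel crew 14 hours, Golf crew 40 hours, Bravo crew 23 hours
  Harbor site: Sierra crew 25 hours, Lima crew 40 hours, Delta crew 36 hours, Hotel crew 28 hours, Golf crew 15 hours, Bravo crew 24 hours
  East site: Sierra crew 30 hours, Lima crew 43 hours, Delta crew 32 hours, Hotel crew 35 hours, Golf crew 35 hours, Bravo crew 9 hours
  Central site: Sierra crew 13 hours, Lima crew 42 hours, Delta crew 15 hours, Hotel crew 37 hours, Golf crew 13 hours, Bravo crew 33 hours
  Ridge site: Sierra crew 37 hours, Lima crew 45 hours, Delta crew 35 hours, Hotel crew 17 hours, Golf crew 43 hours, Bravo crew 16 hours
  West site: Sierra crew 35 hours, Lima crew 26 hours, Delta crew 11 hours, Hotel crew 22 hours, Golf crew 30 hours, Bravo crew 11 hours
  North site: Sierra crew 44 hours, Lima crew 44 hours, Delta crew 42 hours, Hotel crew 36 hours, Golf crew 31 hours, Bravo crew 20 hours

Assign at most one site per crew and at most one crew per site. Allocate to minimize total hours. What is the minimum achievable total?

Optimal: Sierra crew→Central site (13 hours), Lima crew→South site (8 hours), Delta crew→West site (11 hours), Hotel crew→Ridge site (17 hours), Golf crew→Harbor site (15 hours), Bravo crew→East site (9 hours) — total 13+8+11+17+15+9 = 73 hours.

Minimum total: 73 hours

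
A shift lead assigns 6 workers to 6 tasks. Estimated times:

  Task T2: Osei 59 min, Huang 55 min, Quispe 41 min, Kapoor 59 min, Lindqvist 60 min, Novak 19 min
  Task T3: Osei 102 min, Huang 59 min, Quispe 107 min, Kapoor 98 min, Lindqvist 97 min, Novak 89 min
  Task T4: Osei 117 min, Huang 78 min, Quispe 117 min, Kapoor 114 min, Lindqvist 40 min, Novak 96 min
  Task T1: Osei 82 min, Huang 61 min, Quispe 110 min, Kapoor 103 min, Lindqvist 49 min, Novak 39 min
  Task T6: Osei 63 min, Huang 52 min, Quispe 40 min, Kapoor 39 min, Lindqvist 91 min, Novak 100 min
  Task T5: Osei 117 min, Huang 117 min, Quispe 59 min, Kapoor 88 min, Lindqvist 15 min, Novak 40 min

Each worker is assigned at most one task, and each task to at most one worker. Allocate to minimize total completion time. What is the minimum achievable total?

This is the linear assignment problem.
Optimal: Osei→Task T2 (59 min), Huang→Task T3 (59 min), Quispe→Task T5 (59 min), Kapoor→Task T6 (39 min), Lindqvist→Task T4 (40 min), Novak→Task T1 (39 min) — total 59+59+59+39+40+39 = 295 min.
Column-greedy (each task in turn goes to its cheapest remaining worker) gives 298 min, worse by 3.
Next-best assignment: Osei→Task T1, Huang→Task T3, Quispe→Task T5, Kapoor→Task T6, Lindqvist→Task T4, Novak→Task T2 = 298 min.

Minimum total: 295 min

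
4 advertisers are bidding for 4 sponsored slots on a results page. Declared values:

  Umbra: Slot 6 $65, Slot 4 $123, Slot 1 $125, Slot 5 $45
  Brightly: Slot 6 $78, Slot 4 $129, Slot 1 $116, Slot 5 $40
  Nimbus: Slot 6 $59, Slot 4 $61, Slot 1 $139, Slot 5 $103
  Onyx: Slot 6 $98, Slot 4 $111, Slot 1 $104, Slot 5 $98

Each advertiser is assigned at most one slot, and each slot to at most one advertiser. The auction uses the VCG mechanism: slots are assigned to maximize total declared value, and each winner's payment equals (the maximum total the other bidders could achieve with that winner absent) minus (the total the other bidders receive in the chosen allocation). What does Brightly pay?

Brightly pays $34.

Efficient allocation: Umbra→Slot 1 ($125), Brightly→Slot 4 ($129), Nimbus→Slot 5 ($103), Onyx→Slot 6 ($98); total welfare W = $455.
Brightly receives Slot 4 at value $129, so the others get W − 129 = $326.
Without Brightly: best allocation of the remaining 3 bidders over all 4 slots is Umbra→Slot 4 ($123), Nimbus→Slot 1 ($139), Onyx→Slot 6 ($98), total $360.
VCG payment = (others' best without Brightly) − (others' welfare with Brightly) = 360 − 326 = $34.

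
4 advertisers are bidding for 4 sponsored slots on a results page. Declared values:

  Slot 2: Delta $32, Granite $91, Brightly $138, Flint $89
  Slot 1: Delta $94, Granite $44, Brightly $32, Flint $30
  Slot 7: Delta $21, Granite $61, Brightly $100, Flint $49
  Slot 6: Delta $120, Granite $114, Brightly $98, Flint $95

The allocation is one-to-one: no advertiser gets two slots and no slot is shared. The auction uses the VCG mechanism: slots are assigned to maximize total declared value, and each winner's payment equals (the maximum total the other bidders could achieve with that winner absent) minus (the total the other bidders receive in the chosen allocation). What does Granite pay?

Efficient allocation: Delta→Slot 1 ($94), Granite→Slot 6 ($114), Brightly→Slot 7 ($100), Flint→Slot 2 ($89); total welfare W = $397.
Granite receives Slot 6 at value $114, so the others get W − 114 = $283.
Without Granite: best allocation of the remaining 3 bidders over all 4 slots is Delta→Slot 1 ($94), Brightly→Slot 2 ($138), Flint→Slot 6 ($95), total $327.
VCG payment = (others' best without Granite) − (others' welfare with Granite) = 327 − 283 = $44.

Granite pays $44.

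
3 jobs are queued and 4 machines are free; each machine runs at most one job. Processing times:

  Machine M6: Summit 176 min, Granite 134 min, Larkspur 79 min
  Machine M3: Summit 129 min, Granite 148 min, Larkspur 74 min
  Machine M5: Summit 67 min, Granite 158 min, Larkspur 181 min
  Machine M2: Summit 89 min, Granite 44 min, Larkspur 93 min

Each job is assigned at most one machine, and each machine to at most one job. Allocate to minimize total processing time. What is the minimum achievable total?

Minimum total: 185 min

Optimal: Summit→Machine M5 (67 min), Granite→Machine M2 (44 min), Larkspur→Machine M3 (74 min) — total 67+44+74 = 185 min.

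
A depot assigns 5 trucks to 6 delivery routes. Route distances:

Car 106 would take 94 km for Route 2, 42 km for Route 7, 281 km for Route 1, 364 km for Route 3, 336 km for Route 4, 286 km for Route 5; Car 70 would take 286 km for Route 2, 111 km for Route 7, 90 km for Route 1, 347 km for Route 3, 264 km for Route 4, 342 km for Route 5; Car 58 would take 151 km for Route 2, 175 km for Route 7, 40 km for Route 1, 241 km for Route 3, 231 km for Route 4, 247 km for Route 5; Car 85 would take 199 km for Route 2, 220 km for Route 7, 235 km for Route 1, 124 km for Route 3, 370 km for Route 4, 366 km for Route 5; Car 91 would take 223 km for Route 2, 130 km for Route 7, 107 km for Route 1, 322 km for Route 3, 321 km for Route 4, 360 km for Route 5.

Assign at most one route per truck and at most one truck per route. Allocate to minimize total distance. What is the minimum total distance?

Minimum total: 652 km

Optimal: Car 106→Route 2 (94 km), Car 70→Route 4 (264 km), Car 58→Route 1 (40 km), Car 85→Route 3 (124 km), Car 91→Route 7 (130 km) — total 94+264+40+124+130 = 652 km.
Row-greedy (each truck in turn takes its cheapest remaining route) gives 728 km, worse by 76.
Next-best assignment: Car 106→Route 2, Car 70→Route 7, Car 58→Route 4, Car 85→Route 3, Car 91→Route 1 = 667 km.
Swapping Car 91↔Car 85 (Car 91→Route 3 322 km, Car 85→Route 7 220 km) adds 288.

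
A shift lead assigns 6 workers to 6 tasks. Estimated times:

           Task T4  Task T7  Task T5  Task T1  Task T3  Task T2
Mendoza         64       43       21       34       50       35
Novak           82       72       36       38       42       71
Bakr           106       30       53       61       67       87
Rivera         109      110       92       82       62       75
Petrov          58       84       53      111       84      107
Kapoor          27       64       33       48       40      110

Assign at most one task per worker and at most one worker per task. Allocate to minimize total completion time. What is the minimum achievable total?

Minimum total: 245 min

This is a one-to-one assignment (minimum-cost bipartite matching).
Optimal: Mendoza→Task T2 (35 min), Novak→Task T1 (38 min), Bakr→Task T7 (30 min), Rivera→Task T3 (62 min), Petrov→Task T5 (53 min), Kapoor→Task T4 (27 min) — total 35+38+30+62+53+27 = 245 min.
Min-entry greedy (repeatedly take the single cheapest remaining cell) gives 285 min, worse by 40.
Next-best assignment: Mendoza→Task T2, Novak→Task T1, Bakr→Task T7, Rivera→Task T3, Petrov→Task T4, Kapoor→Task T5 = 256 min.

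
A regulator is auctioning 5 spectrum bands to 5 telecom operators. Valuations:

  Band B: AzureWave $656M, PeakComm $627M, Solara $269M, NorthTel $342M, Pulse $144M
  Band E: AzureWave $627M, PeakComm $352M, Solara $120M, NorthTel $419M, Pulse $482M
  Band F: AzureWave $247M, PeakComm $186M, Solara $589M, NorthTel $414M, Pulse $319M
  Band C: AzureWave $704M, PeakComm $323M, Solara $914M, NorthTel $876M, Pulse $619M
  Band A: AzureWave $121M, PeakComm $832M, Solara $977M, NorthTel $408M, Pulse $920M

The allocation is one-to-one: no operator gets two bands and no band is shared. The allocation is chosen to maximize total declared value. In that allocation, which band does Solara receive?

Solara receives Band F.

Optimal: AzureWave→Band E ($627M), PeakComm→Band B ($627M), Solara→Band F ($589M), NorthTel→Band C ($876M), Pulse→Band A ($920M) — total 627+627+589+876+920 = $3639M.
Max-entry greedy (repeatedly take the single best remaining cell) gives $3177M, worse by 462.
Next-best assignment: AzureWave→Band E, PeakComm→Band B, Solara→Band C, NorthTel→Band F, Pulse→Band A = $3502M.
Every other assignment is strictly worse.
Solara's own top band is Band A ($977M), but forcing Solara→Band A and reassigning the rest optimally gives only $3426M — worse by 213.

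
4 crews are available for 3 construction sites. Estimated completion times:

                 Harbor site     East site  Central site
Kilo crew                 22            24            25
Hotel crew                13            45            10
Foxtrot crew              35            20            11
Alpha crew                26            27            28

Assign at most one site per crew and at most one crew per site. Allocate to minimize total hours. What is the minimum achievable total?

This is a one-to-one assignment (minimum-cost bipartite matching).
Optimal: Hotel crew→Harbor site (13 hours), Kilo crew→East site (24 hours), Foxtrot crew→Central site (11 hours) — total 13+24+11 = 48 hours.
Next-best assignment: Hotel crew→Harbor site, Alpha crew→East site, Foxtrot crew→Central site = 51 hours.
Every other assignment is strictly worse.

Min total: 48 hours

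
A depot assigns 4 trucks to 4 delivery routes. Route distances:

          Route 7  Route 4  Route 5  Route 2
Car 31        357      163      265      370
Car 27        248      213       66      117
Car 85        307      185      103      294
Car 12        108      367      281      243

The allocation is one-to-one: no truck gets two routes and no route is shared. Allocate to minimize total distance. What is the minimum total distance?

Minimum total: 491 km

Optimal: Car 31→Route 4 (163 km), Car 27→Route 2 (117 km), Car 85→Route 5 (103 km), Car 12→Route 7 (108 km) — total 163+117+103+108 = 491 km.
Min-entry greedy (repeatedly take the single cheapest remaining cell) gives 631 km, worse by 140.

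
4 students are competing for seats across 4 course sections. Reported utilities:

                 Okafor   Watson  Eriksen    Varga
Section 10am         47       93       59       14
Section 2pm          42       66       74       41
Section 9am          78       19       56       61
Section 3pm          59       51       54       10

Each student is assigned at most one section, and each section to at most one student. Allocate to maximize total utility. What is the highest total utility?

Max total: 287 points

Optimal: Okafor→Section 3pm (59 points), Watson→Section 10am (93 points), Eriksen→Section 2pm (74 points), Varga→Section 9am (61 points) — total 59+93+74+61 = 287 points.
Swapping Eriksen↔Varga (Eriksen→Section 9am 56 points, Varga→Section 2pm 41 points) loses 38.
Every other assignment is strictly worse.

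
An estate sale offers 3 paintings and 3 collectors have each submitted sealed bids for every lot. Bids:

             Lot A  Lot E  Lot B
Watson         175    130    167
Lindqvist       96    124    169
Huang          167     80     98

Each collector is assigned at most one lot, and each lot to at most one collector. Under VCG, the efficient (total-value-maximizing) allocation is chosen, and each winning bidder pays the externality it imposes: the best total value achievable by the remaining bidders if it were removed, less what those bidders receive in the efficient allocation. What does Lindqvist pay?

Lindqvist pays $37.

Efficient allocation: Watson→Lot E ($130), Lindqvist→Lot B ($169), Huang→Lot A ($167); total welfare W = $466.
Lindqvist receives Lot B at value $169, so the others get W − 169 = $297.
Without Lindqvist: best allocation of the remaining 2 bidders over all 3 lots is Watson→Lot B ($167), Huang→Lot A ($167), total $334.
VCG payment = (others' best without Lindqvist) − (others' welfare with Lindqvist) = 334 − 297 = $37.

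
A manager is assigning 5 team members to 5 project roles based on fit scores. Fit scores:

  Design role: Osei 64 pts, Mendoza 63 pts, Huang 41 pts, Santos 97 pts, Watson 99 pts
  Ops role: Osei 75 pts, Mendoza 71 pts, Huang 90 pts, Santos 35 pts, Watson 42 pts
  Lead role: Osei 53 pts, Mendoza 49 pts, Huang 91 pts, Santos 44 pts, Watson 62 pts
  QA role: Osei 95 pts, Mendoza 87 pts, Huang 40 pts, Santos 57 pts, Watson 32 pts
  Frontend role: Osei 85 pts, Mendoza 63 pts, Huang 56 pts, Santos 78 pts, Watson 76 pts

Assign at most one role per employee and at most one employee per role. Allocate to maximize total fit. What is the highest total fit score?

Max total: 434 pts

Optimal: Osei→QA role (95 pts), Mendoza→Ops role (71 pts), Huang→Lead role (91 pts), Santos→Frontend role (78 pts), Watson→Design role (99 pts) — total 95+71+91+78+99 = 434 pts.
Column-greedy (each role in turn goes to its best remaining employee) gives 407 pts, worse by 27.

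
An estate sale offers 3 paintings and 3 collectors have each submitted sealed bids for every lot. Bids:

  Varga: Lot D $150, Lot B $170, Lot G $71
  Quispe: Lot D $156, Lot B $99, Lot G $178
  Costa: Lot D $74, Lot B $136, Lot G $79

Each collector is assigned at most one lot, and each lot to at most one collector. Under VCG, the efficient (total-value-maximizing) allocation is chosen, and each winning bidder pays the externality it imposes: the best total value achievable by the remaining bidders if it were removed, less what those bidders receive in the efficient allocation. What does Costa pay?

Costa pays $20.

Efficient allocation: Varga→Lot D ($150), Quispe→Lot G ($178), Costa→Lot B ($136); total welfare W = $464.
Costa receives Lot B at value $136, so the others get W − 136 = $328.
Without Costa: best allocation of the remaining 2 bidders over all 3 lots is Varga→Lot B ($170), Quispe→Lot G ($178), total $348.
VCG payment = (others' best without Costa) − (others' welfare with Costa) = 348 − 328 = $20.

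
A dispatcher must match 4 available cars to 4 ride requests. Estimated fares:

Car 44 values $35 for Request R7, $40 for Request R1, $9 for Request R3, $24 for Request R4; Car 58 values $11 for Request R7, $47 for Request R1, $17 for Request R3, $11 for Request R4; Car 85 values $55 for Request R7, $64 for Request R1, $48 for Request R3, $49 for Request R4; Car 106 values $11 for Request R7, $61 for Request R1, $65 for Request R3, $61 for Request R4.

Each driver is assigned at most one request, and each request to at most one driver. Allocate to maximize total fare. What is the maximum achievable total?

Maximum total: $196

Treat this as an assignment problem: match each driver to one request.
Optimal: Car 44→Request R7 ($35), Car 58→Request R1 ($47), Car 85→Request R4 ($49), Car 106→Request R3 ($65) — total 35+47+49+65 = $196.
Max-entry greedy (repeatedly take the single best remaining cell) gives $175, worse by 21.
Next-best assignment: Car 44→Request R7, Car 58→Request R1, Car 85→Request R3, Car 106→Request R4 = $191.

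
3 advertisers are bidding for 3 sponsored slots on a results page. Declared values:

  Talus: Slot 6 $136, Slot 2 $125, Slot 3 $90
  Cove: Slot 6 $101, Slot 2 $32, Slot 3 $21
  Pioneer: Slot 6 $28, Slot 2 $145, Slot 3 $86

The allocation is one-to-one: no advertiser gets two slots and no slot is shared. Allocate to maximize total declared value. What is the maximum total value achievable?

Optimal: Talus→Slot 3 ($90), Cove→Slot 6 ($101), Pioneer→Slot 2 ($145) — total 90+101+145 = $336.
Column-greedy (each slot in turn goes to its best remaining advertiser) gives $302, worse by 34.
Swapping Pioneer↔Talus (Pioneer→Slot 3 $86, Talus→Slot 2 $125) loses 24.
Every other assignment is strictly worse.

Maximum total: $336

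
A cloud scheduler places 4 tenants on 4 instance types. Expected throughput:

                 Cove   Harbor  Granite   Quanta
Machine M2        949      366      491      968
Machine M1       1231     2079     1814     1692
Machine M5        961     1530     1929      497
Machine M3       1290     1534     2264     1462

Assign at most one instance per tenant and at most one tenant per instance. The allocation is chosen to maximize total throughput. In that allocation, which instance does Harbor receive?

This is the linear assignment problem.
Optimal: Cove→Machine M2 (949 ops/s), Harbor→Machine M5 (1530 ops/s), Granite→Machine M3 (2264 ops/s), Quanta→Machine M1 (1692 ops/s) — total 949+1530+2264+1692 = 6435 ops/s.
Max-entry greedy (repeatedly take the single best remaining cell) gives 6272 ops/s, worse by 163.
Next-best assignment: Cove→Machine M2, Harbor→Machine M1, Granite→Machine M5, Quanta→Machine M3 = 6419 ops/s.
No other one-to-one assignment exceeds 6435 ops/s.
Harbor's own top instance is Machine M1 (2079 ops/s), but forcing Harbor→Machine M1 and reassigning the rest optimally gives only 6419 ops/s — worse by 16.

Harbor receives Machine M5.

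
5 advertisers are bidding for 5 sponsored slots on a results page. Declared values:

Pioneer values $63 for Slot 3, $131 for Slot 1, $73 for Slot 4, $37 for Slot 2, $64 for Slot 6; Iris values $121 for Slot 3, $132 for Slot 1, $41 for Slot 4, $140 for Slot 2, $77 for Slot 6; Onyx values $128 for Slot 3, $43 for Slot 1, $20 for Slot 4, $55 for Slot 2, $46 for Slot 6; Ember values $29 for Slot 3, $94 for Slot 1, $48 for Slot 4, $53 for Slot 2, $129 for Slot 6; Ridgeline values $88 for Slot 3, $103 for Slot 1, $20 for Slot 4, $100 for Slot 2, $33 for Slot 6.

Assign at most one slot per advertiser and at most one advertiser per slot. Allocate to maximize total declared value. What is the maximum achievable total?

Max total: $573

Optimal: Pioneer→Slot 4 ($73), Iris→Slot 2 ($140), Onyx→Slot 3 ($128), Ember→Slot 6 ($129), Ridgeline→Slot 1 ($103) — total 73+140+128+129+103 = $573.
Swapping Ridgeline↔Ember (Ridgeline→Slot 6 $33, Ember→Slot 1 $94) loses 105.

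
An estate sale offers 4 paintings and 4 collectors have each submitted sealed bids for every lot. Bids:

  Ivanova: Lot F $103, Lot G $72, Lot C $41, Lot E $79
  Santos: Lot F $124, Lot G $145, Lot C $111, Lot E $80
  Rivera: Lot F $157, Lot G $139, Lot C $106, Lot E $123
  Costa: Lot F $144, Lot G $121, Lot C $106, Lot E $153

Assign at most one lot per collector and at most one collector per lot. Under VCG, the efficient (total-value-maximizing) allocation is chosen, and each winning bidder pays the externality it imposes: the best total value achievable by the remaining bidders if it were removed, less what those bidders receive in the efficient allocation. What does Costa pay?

Efficient allocation: Ivanova→Lot F ($103), Santos→Lot G ($145), Rivera→Lot C ($106), Costa→Lot E ($153); total welfare W = $507.
Costa receives Lot E at value $153, so the others get W − 153 = $354.
Without Costa: best allocation of the remaining 3 bidders over all 4 lots is Ivanova→Lot E ($79), Santos→Lot G ($145), Rivera→Lot F ($157), total $381.
VCG payment = (others' best without Costa) − (others' welfare with Costa) = 381 − 354 = $27.

Costa pays $27.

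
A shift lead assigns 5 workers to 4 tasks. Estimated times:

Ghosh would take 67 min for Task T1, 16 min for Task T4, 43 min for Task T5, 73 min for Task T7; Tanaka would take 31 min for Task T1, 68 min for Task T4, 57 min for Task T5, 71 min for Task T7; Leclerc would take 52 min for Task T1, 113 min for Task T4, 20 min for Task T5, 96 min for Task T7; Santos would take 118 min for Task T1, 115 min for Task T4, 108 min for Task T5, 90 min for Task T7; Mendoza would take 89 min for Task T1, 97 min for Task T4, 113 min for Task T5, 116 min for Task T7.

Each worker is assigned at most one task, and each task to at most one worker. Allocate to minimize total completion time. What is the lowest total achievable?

Min total: 157 min

This is a one-to-one assignment (minimum-cost bipartite matching).
Optimal: Tanaka→Task T1 (31 min), Ghosh→Task T4 (16 min), Leclerc→Task T5 (20 min), Santos→Task T7 (90 min) — total 31+16+20+90 = 157 min.
Next-best assignment: Tanaka→Task T1, Ghosh→Task T4, Leclerc→Task T5, Mendoza→Task T7 = 183 min.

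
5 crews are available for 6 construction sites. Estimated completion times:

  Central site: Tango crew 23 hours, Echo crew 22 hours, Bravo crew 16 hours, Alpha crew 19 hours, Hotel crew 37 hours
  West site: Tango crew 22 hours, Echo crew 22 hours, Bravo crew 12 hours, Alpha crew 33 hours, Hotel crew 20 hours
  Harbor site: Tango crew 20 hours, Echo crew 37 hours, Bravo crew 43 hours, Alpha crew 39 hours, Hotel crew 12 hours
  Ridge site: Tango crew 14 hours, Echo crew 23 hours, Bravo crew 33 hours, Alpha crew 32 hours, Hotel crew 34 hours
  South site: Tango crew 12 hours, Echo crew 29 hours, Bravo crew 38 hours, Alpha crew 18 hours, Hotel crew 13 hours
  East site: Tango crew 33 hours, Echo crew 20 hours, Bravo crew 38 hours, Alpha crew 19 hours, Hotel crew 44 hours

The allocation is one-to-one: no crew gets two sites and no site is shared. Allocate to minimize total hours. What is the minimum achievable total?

Min total: 75 hours

Optimal: Tango crew→South site (12 hours), Echo crew→East site (20 hours), Bravo crew→West site (12 hours), Alpha crew→Central site (19 hours), Hotel crew→Harbor site (12 hours) — total 12+20+12+19+12 = 75 hours.
Column-greedy (each site in turn goes to its cheapest remaining crew) gives 97 hours, worse by 22.
Checked against all permutations: 75 hours is optimal.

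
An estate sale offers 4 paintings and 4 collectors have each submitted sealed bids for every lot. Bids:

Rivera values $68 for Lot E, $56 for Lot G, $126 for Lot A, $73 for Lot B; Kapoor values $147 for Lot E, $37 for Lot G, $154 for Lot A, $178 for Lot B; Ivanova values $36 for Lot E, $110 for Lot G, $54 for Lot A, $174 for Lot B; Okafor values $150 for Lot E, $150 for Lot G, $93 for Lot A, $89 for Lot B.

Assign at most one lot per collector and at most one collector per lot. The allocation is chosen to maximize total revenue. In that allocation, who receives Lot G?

Okafor receives Lot G.

Treat this as an assignment problem: match each collector to one lot.
Optimal: Rivera→Lot A ($126), Kapoor→Lot E ($147), Ivanova→Lot B ($174), Okafor→Lot G ($150) — total 126+147+174+150 = $597.
Column-greedy (each lot in turn goes to its best remaining collector) gives $487, worse by 110.
Swapping Ivanova↔Kapoor (Ivanova→Lot E $36, Kapoor→Lot B $178) loses 107.
Checked against all permutations: $597 is optimal.
Okafor's own top lot is Lot E ($150), but forcing Okafor→Lot E and reassigning the rest optimally gives only $564 — worse by 33.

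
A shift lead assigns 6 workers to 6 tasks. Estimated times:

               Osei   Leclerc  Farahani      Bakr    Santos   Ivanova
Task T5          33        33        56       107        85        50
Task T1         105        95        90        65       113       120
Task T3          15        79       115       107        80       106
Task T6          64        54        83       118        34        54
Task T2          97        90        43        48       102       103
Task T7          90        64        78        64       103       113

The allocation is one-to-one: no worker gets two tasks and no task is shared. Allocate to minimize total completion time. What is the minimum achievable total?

Min total: 271 min

Optimal: Osei→Task T3 (15 min), Leclerc→Task T7 (64 min), Farahani→Task T2 (43 min), Bakr→Task T1 (65 min), Santos→Task T6 (34 min), Ivanova→Task T5 (50 min) — total 15+64+43+65+34+50 = 271 min.
Next-best assignment: Osei→Task T3, Leclerc→Task T1, Farahani→Task T2, Bakr→Task T7, Santos→Task T6, Ivanova→Task T5 = 301 min.
Swapping Leclerc↔Farahani (Leclerc→Task T2 90 min, Farahani→Task T7 78 min) adds 61.
Every other assignment is strictly worse.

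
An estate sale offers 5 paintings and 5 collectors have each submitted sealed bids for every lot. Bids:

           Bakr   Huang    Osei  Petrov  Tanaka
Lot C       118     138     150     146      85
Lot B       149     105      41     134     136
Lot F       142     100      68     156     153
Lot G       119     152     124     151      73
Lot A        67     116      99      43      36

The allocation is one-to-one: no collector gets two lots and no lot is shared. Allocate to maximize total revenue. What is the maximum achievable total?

Maximum total: $719

This is the linear assignment problem.
Optimal: Bakr→Lot B ($149), Huang→Lot A ($116), Osei→Lot C ($150), Petrov→Lot G ($151), Tanaka→Lot F ($153) — total 149+116+150+151+153 = $719.
Column-greedy (each lot in turn goes to its best remaining collector) gives $643, worse by 76.
Next-best assignment: Bakr→Lot B, Huang→Lot G, Osei→Lot A, Petrov→Lot C, Tanaka→Lot F = $699.
Every other assignment is strictly worse.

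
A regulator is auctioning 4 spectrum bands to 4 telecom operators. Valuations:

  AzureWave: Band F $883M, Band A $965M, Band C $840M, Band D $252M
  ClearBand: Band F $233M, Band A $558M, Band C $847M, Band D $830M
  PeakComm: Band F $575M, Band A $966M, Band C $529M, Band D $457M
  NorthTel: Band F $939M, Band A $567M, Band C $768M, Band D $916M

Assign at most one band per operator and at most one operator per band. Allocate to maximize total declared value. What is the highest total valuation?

This is a one-to-one assignment (maximum-weight bipartite matching).
Optimal: AzureWave→Band F ($883M), ClearBand→Band C ($847M), PeakComm→Band A ($966M), NorthTel→Band D ($916M) — total 883+847+966+916 = $3612M.
Max-entry greedy (repeatedly take the single best remaining cell) gives $3004M, worse by 608.
Next-best assignment: AzureWave→Band C, ClearBand→Band D, PeakComm→Band A, NorthTel→Band F = $3575M.

Max total: $3612M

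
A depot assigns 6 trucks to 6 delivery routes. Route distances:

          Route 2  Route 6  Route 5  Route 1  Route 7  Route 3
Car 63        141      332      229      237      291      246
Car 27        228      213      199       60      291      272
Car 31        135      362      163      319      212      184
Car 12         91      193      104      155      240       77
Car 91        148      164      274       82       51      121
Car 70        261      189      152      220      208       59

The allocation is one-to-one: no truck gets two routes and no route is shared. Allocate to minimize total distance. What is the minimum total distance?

Minimum total: 667 km

This is a one-to-one assignment (minimum-cost bipartite matching).
Optimal: Car 63→Route 2 (141 km), Car 27→Route 1 (60 km), Car 31→Route 5 (163 km), Car 12→Route 6 (193 km), Car 91→Route 7 (51 km), Car 70→Route 3 (59 km) — total 141+60+163+193+51+59 = 667 km.
Column-greedy (each route in turn goes to its cheapest remaining truck) gives 925 km, worse by 258.
Swapping Car 31↔Car 27 (Car 31→Route 1 319 km, Car 27→Route 5 199 km) adds 295.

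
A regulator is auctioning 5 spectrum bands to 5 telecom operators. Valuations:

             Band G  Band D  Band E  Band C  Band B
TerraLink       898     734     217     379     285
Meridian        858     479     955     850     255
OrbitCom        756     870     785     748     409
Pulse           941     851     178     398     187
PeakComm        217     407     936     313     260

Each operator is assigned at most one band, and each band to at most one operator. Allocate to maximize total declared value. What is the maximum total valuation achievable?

Maximum total: $3944M

Treat this as an assignment problem: match each operator to one band.
Optimal: TerraLink→Band G ($898M), Meridian→Band C ($850M), OrbitCom→Band B ($409M), Pulse→Band D ($851M), PeakComm→Band E ($936M) — total 898+850+409+851+936 = $3944M.
Row-greedy (each operator in turn takes its best remaining band) gives $3381M, worse by 563.
Next-best assignment: TerraLink→Band B, Meridian→Band C, OrbitCom→Band D, Pulse→Band G, PeakComm→Band E = $3882M.
Swapping PeakComm↔TerraLink (PeakComm→Band G $217M, TerraLink→Band E $217M) loses 1400.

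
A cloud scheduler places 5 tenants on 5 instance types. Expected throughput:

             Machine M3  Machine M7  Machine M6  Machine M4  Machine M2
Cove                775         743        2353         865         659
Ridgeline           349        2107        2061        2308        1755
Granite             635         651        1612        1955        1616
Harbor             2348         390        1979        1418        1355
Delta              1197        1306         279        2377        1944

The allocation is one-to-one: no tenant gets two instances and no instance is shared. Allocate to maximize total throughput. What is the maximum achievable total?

This is a one-to-one assignment (maximum-weight bipartite matching).
Optimal: Cove→Machine M6 (2353 ops/s), Ridgeline→Machine M7 (2107 ops/s), Granite→Machine M2 (1616 ops/s), Harbor→Machine M3 (2348 ops/s), Delta→Machine M4 (2377 ops/s) — total 2353+2107+1616+2348+2377 = 10801 ops/s.
Row-greedy (each tenant in turn takes its best remaining instance) gives 9931 ops/s, worse by 870.

Max total: 10801 ops/s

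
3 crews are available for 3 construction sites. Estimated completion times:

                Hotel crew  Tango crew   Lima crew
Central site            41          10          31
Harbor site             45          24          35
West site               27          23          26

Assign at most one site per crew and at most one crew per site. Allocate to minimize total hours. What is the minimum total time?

Minimum total: 72 hours

This is the linear assignment problem.
Optimal: Hotel crew→West site (27 hours), Tango crew→Central site (10 hours), Lima crew→Harbor site (35 hours) — total 27+10+35 = 72 hours.
Min-entry greedy (repeatedly take the single cheapest remaining cell) gives 81 hours, worse by 9.
No other one-to-one assignment undercuts 72 hours.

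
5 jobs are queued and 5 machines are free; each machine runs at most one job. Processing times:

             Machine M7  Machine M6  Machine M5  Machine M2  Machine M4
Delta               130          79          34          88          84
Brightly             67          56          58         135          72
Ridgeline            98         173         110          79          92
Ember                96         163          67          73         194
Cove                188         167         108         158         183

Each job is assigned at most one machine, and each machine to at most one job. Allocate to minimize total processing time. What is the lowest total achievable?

Optimal: Delta→Machine M6 (79 min), Brightly→Machine M7 (67 min), Ridgeline→Machine M4 (92 min), Ember→Machine M2 (73 min), Cove→Machine M5 (108 min) — total 79+67+92+73+108 = 419 min.
Min-entry greedy (repeatedly take the single cheapest remaining cell) gives 443 min, worse by 24.
No other one-to-one assignment undercuts 419 min.

Min total: 419 min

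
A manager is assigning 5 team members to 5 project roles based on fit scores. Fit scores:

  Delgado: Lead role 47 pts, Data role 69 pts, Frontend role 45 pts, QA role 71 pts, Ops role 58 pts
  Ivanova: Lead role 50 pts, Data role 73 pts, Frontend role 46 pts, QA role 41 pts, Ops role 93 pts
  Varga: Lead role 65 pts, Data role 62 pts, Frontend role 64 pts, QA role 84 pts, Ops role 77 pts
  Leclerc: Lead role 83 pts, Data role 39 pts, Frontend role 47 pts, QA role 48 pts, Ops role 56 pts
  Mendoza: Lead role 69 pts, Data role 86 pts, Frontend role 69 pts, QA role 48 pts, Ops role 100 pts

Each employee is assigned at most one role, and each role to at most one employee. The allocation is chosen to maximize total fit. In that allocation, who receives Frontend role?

Mendoza receives Frontend role.

This is a one-to-one assignment (maximum-weight bipartite matching).
Optimal: Delgado→Data role (69 pts), Ivanova→Ops role (93 pts), Varga→QA role (84 pts), Leclerc→Lead role (83 pts), Mendoza→Frontend role (69 pts) — total 69+93+84+83+69 = 398 pts.
Row-greedy (each employee in turn takes its best remaining role) gives 362 pts, worse by 36.
Next-best assignment: Delgado→QA role, Ivanova→Ops role, Varga→Frontend role, Leclerc→Lead role, Mendoza→Data role = 397 pts.
Mendoza's own top role is Ops role (100 pts), but forcing Mendoza→Ops role and reassigning the rest optimally gives only 391 pts — worse by 7.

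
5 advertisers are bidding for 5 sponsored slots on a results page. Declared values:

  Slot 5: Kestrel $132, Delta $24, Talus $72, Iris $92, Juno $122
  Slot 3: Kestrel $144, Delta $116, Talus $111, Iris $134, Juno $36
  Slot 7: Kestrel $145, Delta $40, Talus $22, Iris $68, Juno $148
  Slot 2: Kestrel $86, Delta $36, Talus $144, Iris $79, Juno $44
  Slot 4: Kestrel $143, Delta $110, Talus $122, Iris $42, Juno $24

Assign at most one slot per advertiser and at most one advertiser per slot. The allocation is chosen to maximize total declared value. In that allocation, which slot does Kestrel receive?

Kestrel receives Slot 5.

Optimal: Kestrel→Slot 5 ($132), Delta→Slot 4 ($110), Talus→Slot 2 ($144), Iris→Slot 3 ($134), Juno→Slot 7 ($148) — total 132+110+144+134+148 = $668.
Row-greedy (each advertiser in turn takes its best remaining slot) gives $521, worse by 147.
Swapping Kestrel↔Delta (Kestrel→Slot 4 $143, Delta→Slot 5 $24) loses 75.
Kestrel's own top slot is Slot 7 ($145), but forcing Kestrel→Slot 7 and reassigning the rest optimally gives only $655 — worse by 13.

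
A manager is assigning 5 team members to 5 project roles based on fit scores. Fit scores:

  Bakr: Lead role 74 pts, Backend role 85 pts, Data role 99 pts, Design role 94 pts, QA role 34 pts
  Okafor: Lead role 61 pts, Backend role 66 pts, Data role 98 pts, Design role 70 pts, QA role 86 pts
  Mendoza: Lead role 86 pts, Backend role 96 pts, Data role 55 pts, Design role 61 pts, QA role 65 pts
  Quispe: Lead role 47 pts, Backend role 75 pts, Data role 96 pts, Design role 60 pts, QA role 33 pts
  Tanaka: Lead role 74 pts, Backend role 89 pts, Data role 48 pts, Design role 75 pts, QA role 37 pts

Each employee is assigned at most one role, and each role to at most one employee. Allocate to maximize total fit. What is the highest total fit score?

Optimal: Bakr→Design role (94 pts), Okafor→QA role (86 pts), Mendoza→Lead role (86 pts), Quispe→Data role (96 pts), Tanaka→Backend role (89 pts) — total 94+86+86+96+89 = 451 pts.
No other one-to-one assignment exceeds 451 pts.

Maximum total: 451 pts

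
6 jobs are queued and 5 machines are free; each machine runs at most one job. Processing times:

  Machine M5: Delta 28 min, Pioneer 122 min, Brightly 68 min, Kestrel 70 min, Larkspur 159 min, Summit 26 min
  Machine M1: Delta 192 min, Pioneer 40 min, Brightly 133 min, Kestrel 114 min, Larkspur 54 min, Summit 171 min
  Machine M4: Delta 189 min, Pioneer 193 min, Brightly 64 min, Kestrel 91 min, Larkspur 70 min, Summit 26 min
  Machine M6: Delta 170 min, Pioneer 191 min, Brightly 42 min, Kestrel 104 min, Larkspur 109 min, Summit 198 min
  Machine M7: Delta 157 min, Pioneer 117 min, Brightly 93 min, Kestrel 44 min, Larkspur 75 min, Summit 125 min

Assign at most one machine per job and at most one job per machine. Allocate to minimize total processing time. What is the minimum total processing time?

This is a one-to-one assignment (minimum-cost bipartite matching).
Optimal: Delta→Machine M5 (28 min), Pioneer→Machine M1 (40 min), Summit→Machine M4 (26 min), Brightly→Machine M6 (42 min), Kestrel→Machine M7 (44 min) — total 28+40+26+42+44 = 180 min.
Row-greedy (each job in turn takes its cheapest remaining machine) gives 224 min, worse by 44.
Every other assignment is strictly worse.

Min total: 180 min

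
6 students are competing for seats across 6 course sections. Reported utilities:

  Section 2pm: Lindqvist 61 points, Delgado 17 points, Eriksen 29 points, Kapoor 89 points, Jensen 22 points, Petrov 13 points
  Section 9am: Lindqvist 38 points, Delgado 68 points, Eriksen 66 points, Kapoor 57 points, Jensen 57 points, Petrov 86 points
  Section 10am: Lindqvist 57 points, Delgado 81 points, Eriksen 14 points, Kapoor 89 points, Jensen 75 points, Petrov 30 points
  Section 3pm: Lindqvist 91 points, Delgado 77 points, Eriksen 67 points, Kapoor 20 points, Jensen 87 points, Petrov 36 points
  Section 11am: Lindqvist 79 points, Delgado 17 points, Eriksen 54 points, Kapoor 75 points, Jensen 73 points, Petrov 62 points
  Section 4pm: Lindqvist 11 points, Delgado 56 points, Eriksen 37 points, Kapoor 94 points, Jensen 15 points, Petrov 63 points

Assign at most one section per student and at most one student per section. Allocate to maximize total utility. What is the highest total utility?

Maximum total: 465 points

Optimal: Lindqvist→Section 11am (79 points), Delgado→Section 10am (81 points), Eriksen→Section 9am (66 points), Kapoor→Section 2pm (89 points), Jensen→Section 3pm (87 points), Petrov→Section 4pm (63 points) — total 79+81+66+89+87+63 = 465 points.
Max-entry greedy (repeatedly take the single best remaining cell) gives 454 points, worse by 11.
Next-best assignment: Lindqvist→Section 2pm, Delgado→Section 10am, Eriksen→Section 11am, Kapoor→Section 4pm, Jensen→Section 3pm, Petrov→Section 9am = 463 points.
Swapping Delgado↔Kapoor (Delgado→Section 2pm 17 points, Kapoor→Section 10am 89 points) loses 64.
No other one-to-one assignment exceeds 465 points.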